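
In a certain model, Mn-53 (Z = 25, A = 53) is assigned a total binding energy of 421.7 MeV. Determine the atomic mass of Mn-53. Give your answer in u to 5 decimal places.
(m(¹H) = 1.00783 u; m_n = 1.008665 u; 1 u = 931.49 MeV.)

Mass defect = 421.7 MeV / (931.49 MeV/u) = 0.4527155 u
Constituent mass = 25(1.00783) + 28(1.008665) = 53.438370 u
Atomic mass = 53.438370 − 0.4527155 = 52.9856545 u ≈ 52.98565 u (to 5 decimal places)

52.98565 u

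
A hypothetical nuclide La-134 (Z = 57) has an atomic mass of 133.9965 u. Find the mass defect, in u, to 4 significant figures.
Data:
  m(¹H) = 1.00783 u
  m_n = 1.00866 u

Total constituent mass: 57 × 1.00783 + 77 × 1.00866 = 135.11313 u
Mass defect Δm = 135.11313 − 133.9965 = 1.11663 u

1.117 u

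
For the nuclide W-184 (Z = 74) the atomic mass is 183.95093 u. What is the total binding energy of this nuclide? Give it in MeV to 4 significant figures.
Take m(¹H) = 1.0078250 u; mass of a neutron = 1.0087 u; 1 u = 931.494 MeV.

1477 MeV

With 74 protons and 110 neutrons (A = 184):
Total constituent mass: 74 × 1.0078250 + 110 × 1.0087 = 185.5360500 u
Δm = 185.5360500 − 183.95093 = 1.5851200 u
Converting to energy: 1.5851200 u × 931.494 MeV/u = 1476.53 MeV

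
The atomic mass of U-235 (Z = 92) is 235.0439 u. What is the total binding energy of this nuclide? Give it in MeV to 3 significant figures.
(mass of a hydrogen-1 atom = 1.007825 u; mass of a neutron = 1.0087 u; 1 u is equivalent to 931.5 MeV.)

Total constituent mass: 92 × 1.007825 + 143 × 1.0087 = 236.964000 u
Mass defect Δm = 236.964000 − 235.0439 = 1.920100 u
E_B = 1.920100 × 931.5 = 1788.57 MeV

1790 MeV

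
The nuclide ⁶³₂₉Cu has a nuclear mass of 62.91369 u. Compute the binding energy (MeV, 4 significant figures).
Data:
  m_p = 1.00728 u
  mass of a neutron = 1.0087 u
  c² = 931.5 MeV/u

The nucleus contains 29 protons and 63 − 29 = 34 neutrons.
Total constituent mass: 29 × 1.00728 + 34 × 1.0087 = 63.50692 u
Δm = 63.50692 − 62.91369 = 0.59323 u
E_B = 0.59323 × 931.5 = 552.594 MeV

552.6 MeV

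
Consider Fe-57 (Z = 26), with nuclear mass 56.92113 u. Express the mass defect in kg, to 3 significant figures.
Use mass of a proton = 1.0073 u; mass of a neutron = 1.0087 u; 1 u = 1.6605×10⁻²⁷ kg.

Total constituent mass: 26 × 1.0073 + 31 × 1.0087 = 57.4595 u
Δm = 57.4595 − 56.92113 = 0.53837 u
In SI units: 0.53837 u × 1.6605×10⁻²⁷ kg/u = 8.9396e-28 kg

8.94e-28 kg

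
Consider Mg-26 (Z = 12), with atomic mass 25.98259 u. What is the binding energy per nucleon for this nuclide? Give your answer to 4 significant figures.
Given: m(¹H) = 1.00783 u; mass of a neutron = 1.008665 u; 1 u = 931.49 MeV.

The nucleus contains 12 protons and 26 − 12 = 14 neutrons.
Total constituent mass: 12 × 1.00783 + 14 × 1.008665 = 26.215270 u
The mass defect is 26.215270 − 25.98259 = 0.232680 u.
E_B = 0.232680 × 931.49 = 216.739 MeV
Per nucleon: 216.739 / 26 = 8.336 MeV

8.336 MeV/nucleon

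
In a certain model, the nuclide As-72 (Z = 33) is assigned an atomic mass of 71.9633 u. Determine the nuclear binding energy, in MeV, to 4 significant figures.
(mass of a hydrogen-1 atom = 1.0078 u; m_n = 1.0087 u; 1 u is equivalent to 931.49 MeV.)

590.0 MeV

Z = 33, so N = A − Z = 72 − 33 = 39.
Mass of separated nucleons = 33(1.0078) + 39(1.0087) = 33.2574 + 39.3393 = 72.5967 u
The mass defect is 72.5967 − 71.9633 = 0.6334 u.
E_B = 0.6334 × 931.49 = 590.006 MeV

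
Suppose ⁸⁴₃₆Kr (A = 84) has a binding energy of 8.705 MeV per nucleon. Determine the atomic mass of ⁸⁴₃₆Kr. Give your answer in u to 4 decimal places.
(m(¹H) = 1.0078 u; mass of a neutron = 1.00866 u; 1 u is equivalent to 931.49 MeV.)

83.9115 u

Total binding energy = 84 × 8.705 = 731.220 MeV
Mass defect = 731.220 MeV / (931.49 MeV/u) = 0.785000 u
Constituent mass = 36(1.0078) + 48(1.00866) = 84.69648 u
Atomic mass = 84.69648 − 0.785000 = 83.911480 u ≈ 83.9115 u (to 4 decimal places)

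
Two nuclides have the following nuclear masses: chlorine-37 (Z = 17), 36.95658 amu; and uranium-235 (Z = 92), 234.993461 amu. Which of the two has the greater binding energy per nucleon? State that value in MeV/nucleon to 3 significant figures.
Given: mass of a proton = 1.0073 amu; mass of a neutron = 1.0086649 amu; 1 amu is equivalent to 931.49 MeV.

chlorine-37; 8.58 MeV/nucleon

chlorine-37: Σm = 17(1.0073) + 20(1.0086649) = 37.2973980 amu; Δm = 0.3408180 amu; E_B = 317.47 MeV; E_B/A = 8.580 MeV
uranium-235: Σm = 92(1.0073) + 143(1.0086649) = 236.9106807 amu; Δm = 1.9172197 amu; E_B = 1785.87 MeV; E_B/A = 7.599 MeV
chlorine-37 has the higher binding energy per nucleon, so it is the more tightly bound nucleus.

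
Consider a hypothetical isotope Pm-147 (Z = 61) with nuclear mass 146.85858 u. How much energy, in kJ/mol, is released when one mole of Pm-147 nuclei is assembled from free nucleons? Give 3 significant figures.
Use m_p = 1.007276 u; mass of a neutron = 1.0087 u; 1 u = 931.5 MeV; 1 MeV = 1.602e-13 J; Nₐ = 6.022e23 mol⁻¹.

The nucleus contains 61 protons and 147 − 61 = 86 neutrons.
Σm = 61·m_p + 86·m_n = 61.443836 + 86.7482 = 148.192036 u
Mass defect Δm = 148.192036 − 146.85858 = 1.333456 u
E_B = 1.333456 × 931.5 = 1242.11 MeV
Per nucleus in joules: 1242.11 MeV × 1.602e-13 J/MeV = 1.9899e-10 J
Per mole: 1.9899e-10 J × 6.022e23 mol⁻¹ = 1.1983e+14 J/mol

1.20e+11 kJ/mol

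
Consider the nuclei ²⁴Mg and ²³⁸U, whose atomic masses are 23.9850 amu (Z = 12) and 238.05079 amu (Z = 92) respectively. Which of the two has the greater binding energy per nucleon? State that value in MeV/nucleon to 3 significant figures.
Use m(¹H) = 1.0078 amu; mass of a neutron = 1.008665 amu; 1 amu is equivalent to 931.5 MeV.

²⁴Mg: Σm = 12(1.0078) + 12(1.008665) = 24.197580 amu; Δm = 0.212580 amu; E_B = 198.02 MeV; E_B/A = 8.251 MeV
²³⁸U: Σm = 92(1.0078) + 146(1.008665) = 239.982690 amu; Δm = 1.931900 amu; E_B = 1799.6 MeV; E_B/A = 7.561 MeV
²⁴Mg has the higher binding energy per nucleon, so it is the more tightly bound nucleus.

²⁴Mg; 8.25 MeV/nucleon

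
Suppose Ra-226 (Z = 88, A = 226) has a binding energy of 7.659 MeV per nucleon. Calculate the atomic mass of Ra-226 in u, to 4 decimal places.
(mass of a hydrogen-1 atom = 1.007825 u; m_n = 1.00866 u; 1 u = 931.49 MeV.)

226.0254 u

Total binding energy = 226 × 7.659 = 1730.934 MeV
Mass defect = 1730.934 MeV / (931.49 MeV/u) = 1.858242 u
Constituent mass = 88(1.007825) + 138(1.00866) = 227.883680 u
Atomic mass = 227.883680 − 1.858242 = 226.025438 u ≈ 226.0254 u (to 4 decimal places)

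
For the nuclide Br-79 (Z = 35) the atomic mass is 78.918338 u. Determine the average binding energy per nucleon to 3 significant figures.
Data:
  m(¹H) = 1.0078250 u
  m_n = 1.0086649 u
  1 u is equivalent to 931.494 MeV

8.69 MeV/nucleon

Z = 35, so N = A − Z = 79 − 35 = 44.
Σm = 35·m(¹H) + 44·m_n = 35.2738750 + 44.3812556 = 79.6551306 u
The mass defect is 79.6551306 − 78.918338 = 0.7367926 u.
E_B = 0.7367926 × 931.494 = 686.318 MeV
Per nucleon: 686.318 / 79 = 8.688 MeV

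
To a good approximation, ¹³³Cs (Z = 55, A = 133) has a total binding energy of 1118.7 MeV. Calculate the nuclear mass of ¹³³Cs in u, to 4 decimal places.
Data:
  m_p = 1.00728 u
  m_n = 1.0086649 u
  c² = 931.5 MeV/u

132.8753 u

Mass defect = 1118.7 MeV / (931.5 MeV/u) = 1.200966 u
Constituent mass = 55(1.00728) + 78(1.0086649) = 134.0762622 u
Nuclear mass = 134.0762622 − 1.200966 = 132.8752962 u ≈ 132.8753 u (to 4 decimal places)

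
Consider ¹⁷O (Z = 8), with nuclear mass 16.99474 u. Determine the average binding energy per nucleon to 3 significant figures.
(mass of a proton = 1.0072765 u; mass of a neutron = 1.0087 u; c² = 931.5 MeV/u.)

The nucleus contains 8 protons and 17 − 8 = 9 neutrons.
Total constituent mass: 8 × 1.0072765 + 9 × 1.0087 = 17.1365120 u
Δm = 17.1365120 − 16.99474 = 0.1417720 u
Binding energy = Δm·c² = 0.1417720 × 931.5 MeV/u = 132.061 MeV
Dividing by A = 17 gives 7.768 MeV per nucleon.

7.77 MeV/nucleon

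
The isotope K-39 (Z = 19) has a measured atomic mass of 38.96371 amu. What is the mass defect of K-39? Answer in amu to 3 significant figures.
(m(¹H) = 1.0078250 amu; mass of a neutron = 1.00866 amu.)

The nucleus contains 19 protons and 39 − 19 = 20 neutrons.
Total constituent mass: 19 × 1.0078250 + 20 × 1.00866 = 39.3218750 amu
The mass defect is 39.3218750 − 38.96371 = 0.3581650 amu.

0.358 amu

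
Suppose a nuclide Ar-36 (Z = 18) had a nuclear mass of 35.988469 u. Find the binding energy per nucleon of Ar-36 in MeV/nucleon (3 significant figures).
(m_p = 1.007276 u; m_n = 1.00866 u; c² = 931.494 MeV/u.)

7.72 MeV/nucleon

The nucleus contains 18 protons and 36 − 18 = 18 neutrons.
Total constituent mass: 18 × 1.007276 + 18 × 1.00866 = 36.286848 u
Mass defect Δm = 36.286848 − 35.988469 = 0.298379 u
Binding energy = Δm·c² = 0.298379 × 931.494 MeV/u = 277.938 MeV
Per nucleon: 277.938 / 36 = 7.721 MeV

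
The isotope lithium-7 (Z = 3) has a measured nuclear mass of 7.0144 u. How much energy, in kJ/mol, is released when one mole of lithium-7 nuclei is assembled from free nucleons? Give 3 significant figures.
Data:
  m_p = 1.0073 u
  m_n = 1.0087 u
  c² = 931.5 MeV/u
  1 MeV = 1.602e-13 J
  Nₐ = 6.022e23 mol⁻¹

3.80e+09 kJ/mol

Z = 3, so N = A − Z = 7 − 3 = 4.
Σm = 3·m_p + 4·m_n = 3.0219 + 4.0348 = 7.0567 u
Mass defect Δm = 7.0567 − 7.0144 = 0.0423 u
E_B = 0.0423 × 931.5 = 39.4025 MeV
Per nucleus in joules: 39.4025 MeV × 1.602e-13 J/MeV = 6.3123e-12 J
Per mole: 6.3123e-12 J × 6.022e23 mol⁻¹ = 3.8013e+12 J/mol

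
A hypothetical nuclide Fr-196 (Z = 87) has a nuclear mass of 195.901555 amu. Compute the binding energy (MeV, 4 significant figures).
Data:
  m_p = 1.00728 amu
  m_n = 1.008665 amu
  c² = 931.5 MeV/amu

1561 MeV

With 87 protons and 109 neutrons (A = 196):
Total constituent mass: 87 × 1.00728 + 109 × 1.008665 = 197.577845 amu
Δm = 197.577845 − 195.901555 = 1.676290 amu
E_B = 1.676290 × 931.5 = 1561.46 MeV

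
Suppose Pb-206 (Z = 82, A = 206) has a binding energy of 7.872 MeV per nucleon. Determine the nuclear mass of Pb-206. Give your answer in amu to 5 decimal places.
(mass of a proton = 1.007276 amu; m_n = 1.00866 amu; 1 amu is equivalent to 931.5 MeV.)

205.92959 amu

Total binding energy = 206 × 7.872 = 1621.632 MeV
Mass defect = 1621.632 MeV / (931.5 MeV/amu) = 1.7408824 amu
Constituent mass = 82(1.007276) + 124(1.00866) = 207.670472 amu
Nuclear mass = 207.670472 − 1.7408824 = 205.9295896 amu ≈ 205.92959 amu (to 5 decimal places)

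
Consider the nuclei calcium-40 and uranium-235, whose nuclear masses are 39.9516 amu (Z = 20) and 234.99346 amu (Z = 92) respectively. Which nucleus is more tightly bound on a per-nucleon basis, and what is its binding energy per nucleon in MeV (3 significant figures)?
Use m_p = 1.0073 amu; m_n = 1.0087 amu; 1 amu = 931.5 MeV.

calcium-40: Σm = 20(1.0073) + 20(1.0087) = 40.3200 amu; Δm = 0.3684 amu; E_B = 343.16 MeV; E_B/A = 8.579 MeV
uranium-235: Σm = 92(1.0073) + 143(1.0087) = 236.9157 amu; Δm = 1.92224 amu; E_B = 1790.57 MeV; E_B/A = 7.619 MeV
calcium-40 has the higher binding energy per nucleon, so it is the more tightly bound nucleus.

calcium-40; 8.58 MeV/nucleon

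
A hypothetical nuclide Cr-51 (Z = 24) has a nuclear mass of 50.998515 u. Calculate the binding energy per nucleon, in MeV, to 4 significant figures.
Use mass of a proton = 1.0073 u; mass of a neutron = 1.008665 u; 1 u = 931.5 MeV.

7.500 MeV/nucleon

Σm = 24·m_p + 27·m_n = 24.1752 + 27.233955 = 51.409155 u
Mass defect Δm = 51.409155 − 50.998515 = 0.410640 u
Binding energy = Δm·c² = 0.410640 × 931.5 MeV/u = 382.511 MeV
Dividing by A = 51 gives 7.500 MeV per nucleon.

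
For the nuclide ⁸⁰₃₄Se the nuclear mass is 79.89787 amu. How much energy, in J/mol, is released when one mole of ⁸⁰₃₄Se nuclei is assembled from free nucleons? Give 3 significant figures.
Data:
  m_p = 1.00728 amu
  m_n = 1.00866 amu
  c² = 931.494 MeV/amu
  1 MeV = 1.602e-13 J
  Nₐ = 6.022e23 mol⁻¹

6.72e+13 J/mol

Mass of separated nucleons = 34(1.00728) + 46(1.00866) = 34.24752 + 46.39836 = 80.64588 amu
Mass defect Δm = 80.64588 − 79.89787 = 0.74801 amu
Converting to energy: 0.74801 amu × 931.494 MeV/amu = 696.767 MeV
Per nucleus in joules: 696.767 MeV × 1.602e-13 J/MeV = 1.1162e-10 J
Per mole: 1.1162e-10 J × 6.022e23 mol⁻¹ = 6.7218e+13 J/mol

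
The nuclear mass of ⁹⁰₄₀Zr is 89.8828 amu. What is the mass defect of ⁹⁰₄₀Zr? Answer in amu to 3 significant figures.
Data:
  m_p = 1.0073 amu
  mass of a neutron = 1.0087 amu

0.844 amu

The nucleus contains 40 protons and 90 − 40 = 50 neutrons.
Σm = 40·m_p + 50·m_n = 40.2920 + 50.4350 = 90.7270 amu
Mass defect Δm = 90.7270 − 89.8828 = 0.8442 amu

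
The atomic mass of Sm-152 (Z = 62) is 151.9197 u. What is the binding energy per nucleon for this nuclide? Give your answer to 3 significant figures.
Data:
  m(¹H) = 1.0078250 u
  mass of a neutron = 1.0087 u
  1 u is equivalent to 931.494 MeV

8.26 MeV/nucleon

Z = 62, so N = A − Z = 152 − 62 = 90.
Total constituent mass: 62 × 1.0078250 + 90 × 1.0087 = 153.2681500 u
The mass defect is 153.2681500 − 151.9197 = 1.3484500 u.
Binding energy = Δm·c² = 1.3484500 × 931.494 MeV/u = 1256.07 MeV
Per nucleon: 1256.07 / 152 = 8.264 MeV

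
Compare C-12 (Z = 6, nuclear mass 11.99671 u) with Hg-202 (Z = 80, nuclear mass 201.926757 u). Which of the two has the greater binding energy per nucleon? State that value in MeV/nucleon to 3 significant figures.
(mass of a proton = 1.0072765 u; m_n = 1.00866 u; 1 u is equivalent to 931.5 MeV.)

Hg-202; 7.89 MeV/nucleon

C-12: Σm = 6(1.0072765) + 6(1.00866) = 12.0956190 u; Δm = 0.0989090 u; E_B = 92.134 MeV; E_B/A = 7.678 MeV
Hg-202: Σm = 80(1.0072765) + 122(1.00866) = 203.6386400 u; Δm = 1.7118830 u; E_B = 1594.6 MeV; E_B/A = 7.894 MeV
Hg-202 has the higher binding energy per nucleon, so it is the more tightly bound nucleus.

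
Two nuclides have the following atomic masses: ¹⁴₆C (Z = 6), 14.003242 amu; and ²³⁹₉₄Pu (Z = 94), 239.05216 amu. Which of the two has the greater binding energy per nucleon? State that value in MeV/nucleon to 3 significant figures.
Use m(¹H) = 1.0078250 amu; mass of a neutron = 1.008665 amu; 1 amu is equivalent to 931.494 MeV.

¹⁴₆C: Σm = 6(1.0078250) + 8(1.008665) = 14.1162700 amu; Δm = 0.1130280 amu; E_B = 105.28 MeV; E_B/A = 7.520 MeV
²³⁹₉₄Pu: Σm = 94(1.0078250) + 145(1.008665) = 240.9919750 amu; Δm = 1.9398150 amu; E_B = 1806.9 MeV; E_B/A = 7.560 MeV
²³⁹₉₄Pu has the higher binding energy per nucleon, so it is the more tightly bound nucleus.

²³⁹₉₄Pu; 7.56 MeV/nucleon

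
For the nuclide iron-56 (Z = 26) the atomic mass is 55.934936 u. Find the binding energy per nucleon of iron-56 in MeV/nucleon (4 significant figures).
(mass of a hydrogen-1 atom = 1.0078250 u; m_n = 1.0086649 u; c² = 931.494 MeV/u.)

The nucleus contains 26 protons and 56 − 26 = 30 neutrons.
Σm = 26·m(¹H) + 30·m_n = 26.2034500 + 30.2599470 = 56.4633970 u
Δm = 56.4633970 − 55.934936 = 0.5284610 u
Converting to energy: 0.5284610 u × 931.494 MeV/u = 492.258 MeV
BE/A = 492.258 MeV / 56 = 8.790 MeV/nucleon

8.790 MeV/nucleon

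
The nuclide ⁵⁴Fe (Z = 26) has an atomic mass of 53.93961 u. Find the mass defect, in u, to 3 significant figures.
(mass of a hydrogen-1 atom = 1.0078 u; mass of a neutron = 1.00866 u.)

Total constituent mass: 26 × 1.0078 + 28 × 1.00866 = 54.44528 u
The mass defect is 54.44528 − 53.93961 = 0.50567 u.

0.506 u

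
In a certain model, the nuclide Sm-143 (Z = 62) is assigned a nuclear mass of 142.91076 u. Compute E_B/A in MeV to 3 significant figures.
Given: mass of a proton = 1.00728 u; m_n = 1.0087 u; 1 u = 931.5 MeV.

With 62 protons and 81 neutrons (A = 143):
Σm = 62·m_p + 81·m_n = 62.45136 + 81.7047 = 144.15606 u
Mass defect Δm = 144.15606 − 142.91076 = 1.24530 u
E_B = 1.24530 × 931.5 = 1160.00 MeV
BE/A = 1160.00 MeV / 143 = 8.112 MeV/nucleon

8.11 MeV/nucleon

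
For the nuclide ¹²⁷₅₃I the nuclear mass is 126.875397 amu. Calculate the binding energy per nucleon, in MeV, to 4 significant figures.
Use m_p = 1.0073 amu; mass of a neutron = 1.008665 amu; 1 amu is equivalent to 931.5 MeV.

Total constituent mass: 53 × 1.0073 + 74 × 1.008665 = 128.028110 amu
Mass defect Δm = 128.028110 − 126.875397 = 1.152713 amu
Converting to energy: 1.152713 amu × 931.5 MeV/amu = 1073.75 MeV
Dividing by A = 127 gives 8.455 MeV per nucleon.

8.455 MeV/nucleon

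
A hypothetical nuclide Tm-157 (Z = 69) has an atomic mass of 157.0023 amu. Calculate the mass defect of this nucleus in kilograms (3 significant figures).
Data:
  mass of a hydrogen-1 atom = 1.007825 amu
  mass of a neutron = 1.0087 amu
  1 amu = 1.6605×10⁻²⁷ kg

2.16e-27 kg

The nucleus contains 69 protons and 157 − 69 = 88 neutrons.
Mass of separated nucleons = 69(1.007825) + 88(1.0087) = 69.539925 + 88.7656 = 158.305525 amu
Mass defect Δm = 158.305525 − 157.0023 = 1.303225 amu
In SI units: 1.303225 amu × 1.6605×10⁻²⁷ kg/amu = 2.1640e-27 kg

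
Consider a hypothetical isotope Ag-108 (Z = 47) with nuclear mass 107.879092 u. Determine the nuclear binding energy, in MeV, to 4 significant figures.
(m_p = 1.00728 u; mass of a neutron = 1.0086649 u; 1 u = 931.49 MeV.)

Z = 47, so N = A − Z = 108 − 47 = 61.
Σm = 47·m_p + 61·m_n = 47.34216 + 61.5285589 = 108.8707189 u
The mass defect is 108.8707189 − 107.879092 = 0.9916269 u.
E_B = 0.9916269 × 931.49 = 923.691 MeV

923.7 MeV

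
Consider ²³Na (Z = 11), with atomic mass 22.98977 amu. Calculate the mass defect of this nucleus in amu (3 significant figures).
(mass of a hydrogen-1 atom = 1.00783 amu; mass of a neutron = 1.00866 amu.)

0.200 amu

Z = 11, so N = A − Z = 23 − 11 = 12.
Mass of separated nucleons = 11(1.00783) + 12(1.00866) = 11.08613 + 12.10392 = 23.19005 amu
The mass defect is 23.19005 − 22.98977 = 0.20028 amu.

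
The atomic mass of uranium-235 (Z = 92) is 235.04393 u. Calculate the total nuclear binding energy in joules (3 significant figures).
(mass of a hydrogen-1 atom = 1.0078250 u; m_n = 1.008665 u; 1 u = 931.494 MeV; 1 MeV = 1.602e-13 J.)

2.86e-10 J

The nucleus contains 92 protons and 235 − 92 = 143 neutrons.
Mass of separated nucleons = 92(1.0078250) + 143(1.008665) = 92.7199000 + 144.239095 = 236.9589950 u
The mass defect is 236.9589950 − 235.04393 = 1.9150650 u.
E_B = 1.9150650 × 931.494 = 1783.87 MeV
In joules: 1783.87 MeV × 1.602e-13 J/MeV = 2.8578e-10 J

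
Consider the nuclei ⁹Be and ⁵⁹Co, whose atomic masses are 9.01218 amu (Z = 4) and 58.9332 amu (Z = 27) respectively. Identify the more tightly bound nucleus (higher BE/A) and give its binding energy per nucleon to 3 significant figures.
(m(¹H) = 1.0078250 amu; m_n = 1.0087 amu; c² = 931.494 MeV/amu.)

⁵⁹Co; 8.79 MeV/nucleon

⁹Be: Σm = 4(1.0078250) + 5(1.0087) = 9.0748000 amu; Δm = 0.0626200 amu; E_B = 58.330 MeV; E_B/A = 6.481 MeV
⁵⁹Co: Σm = 27(1.0078250) + 32(1.0087) = 59.4896750 amu; Δm = 0.5564750 amu; E_B = 518.35 MeV; E_B/A = 8.786 MeV
⁵⁹Co has the higher binding energy per nucleon, so it is the more tightly bound nucleus.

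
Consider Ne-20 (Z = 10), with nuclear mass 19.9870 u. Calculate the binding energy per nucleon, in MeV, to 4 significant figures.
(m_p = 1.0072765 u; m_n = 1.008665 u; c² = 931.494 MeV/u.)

Total constituent mass: 10 × 1.0072765 + 10 × 1.008665 = 20.1594150 u
Δm = 20.1594150 − 19.9870 = 0.1724150 u
Converting to energy: 0.1724150 u × 931.494 MeV/u = 160.604 MeV
Dividing by A = 20 gives 8.030 MeV per nucleon.

8.030 MeV/nucleon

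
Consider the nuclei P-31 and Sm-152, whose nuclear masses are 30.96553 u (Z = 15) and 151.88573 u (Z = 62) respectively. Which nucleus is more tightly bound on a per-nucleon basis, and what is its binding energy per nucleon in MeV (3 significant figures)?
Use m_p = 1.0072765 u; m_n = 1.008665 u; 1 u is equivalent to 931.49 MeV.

P-31; 8.48 MeV/nucleon

P-31: Σm = 15(1.0072765) + 16(1.008665) = 31.2477875 u; Δm = 0.2822575 u; E_B = 262.92 MeV; E_B/A = 8.481 MeV
Sm-152: Σm = 62(1.0072765) + 90(1.008665) = 153.2309930 u; Δm = 1.3452630 u; E_B = 1253.1 MeV; E_B/A = 8.244 MeV
P-31 has the higher binding energy per nucleon, so it is the more tightly bound nucleus.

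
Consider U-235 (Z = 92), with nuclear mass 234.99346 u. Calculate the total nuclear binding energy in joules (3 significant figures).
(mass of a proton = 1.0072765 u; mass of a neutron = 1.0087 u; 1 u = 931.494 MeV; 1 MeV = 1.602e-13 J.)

2.87e-10 J

The nucleus contains 92 protons and 235 − 92 = 143 neutrons.
Total constituent mass: 92 × 1.0072765 + 143 × 1.0087 = 236.9135380 u
Δm = 236.9135380 − 234.99346 = 1.9200780 u
Converting to energy: 1.9200780 u × 931.494 MeV/u = 1788.54 MeV
In joules: 1788.54 MeV × 1.602e-13 J/MeV = 2.8652e-10 J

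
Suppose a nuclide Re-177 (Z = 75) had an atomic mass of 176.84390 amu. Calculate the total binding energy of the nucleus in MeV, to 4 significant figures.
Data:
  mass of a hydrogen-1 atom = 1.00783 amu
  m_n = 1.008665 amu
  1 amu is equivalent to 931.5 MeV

Σm = 75·m(¹H) + 102·m_n = 75.58725 + 102.883830 = 178.471080 amu
The mass defect is 178.471080 − 176.84390 = 1.627180 amu.
Binding energy = Δm·c² = 1.627180 × 931.5 MeV/amu = 1515.72 MeV

1516 MeV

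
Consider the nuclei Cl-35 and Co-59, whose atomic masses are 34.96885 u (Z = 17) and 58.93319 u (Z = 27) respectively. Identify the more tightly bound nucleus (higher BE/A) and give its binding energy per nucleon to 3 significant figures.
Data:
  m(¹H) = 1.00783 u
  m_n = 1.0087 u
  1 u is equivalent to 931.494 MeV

Co-59; 8.79 MeV/nucleon

Cl-35: Σm = 17(1.00783) + 18(1.0087) = 35.28971 u; Δm = 0.32086 u; E_B = 298.88 MeV; E_B/A = 8.539 MeV
Co-59: Σm = 27(1.00783) + 32(1.0087) = 59.48981 u; Δm = 0.55662 u; E_B = 518.49 MeV; E_B/A = 8.788 MeV
Co-59 has the higher binding energy per nucleon, so it is the more tightly bound nucleus.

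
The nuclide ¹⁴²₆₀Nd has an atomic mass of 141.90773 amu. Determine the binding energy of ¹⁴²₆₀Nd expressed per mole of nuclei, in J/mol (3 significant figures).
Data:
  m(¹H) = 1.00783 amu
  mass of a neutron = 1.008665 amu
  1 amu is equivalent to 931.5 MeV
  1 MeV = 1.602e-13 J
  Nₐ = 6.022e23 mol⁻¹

1.14e+14 J/mol

Σm = 60·m(¹H) + 82·m_n = 60.46980 + 82.710530 = 143.180330 amu
Δm = 143.180330 − 141.90773 = 1.272600 amu
E_B = 1.272600 × 931.5 = 1185.43 MeV
Per nucleus in joules: 1185.43 MeV × 1.602e-13 J/MeV = 1.8991e-10 J
Per mole: 1.8991e-10 J × 6.022e23 mol⁻¹ = 1.1436e+14 J/mol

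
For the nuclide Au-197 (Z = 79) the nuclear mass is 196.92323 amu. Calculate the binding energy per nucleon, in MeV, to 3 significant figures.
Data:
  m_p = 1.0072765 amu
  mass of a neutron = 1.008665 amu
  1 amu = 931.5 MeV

7.92 MeV/nucleon

Z = 79, so N = A − Z = 197 − 79 = 118.
Total constituent mass: 79 × 1.0072765 + 118 × 1.008665 = 198.5973135 amu
Δm = 198.5973135 − 196.92323 = 1.6740835 amu
Converting to energy: 1.6740835 amu × 931.5 MeV/amu = 1559.41 MeV
BE/A = 1559.41 MeV / 197 = 7.916 MeV/nucleon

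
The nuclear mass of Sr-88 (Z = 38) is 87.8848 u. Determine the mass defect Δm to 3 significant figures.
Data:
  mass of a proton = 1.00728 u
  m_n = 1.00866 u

0.825 u

The nucleus contains 38 protons and 88 − 38 = 50 neutrons.
Total constituent mass: 38 × 1.00728 + 50 × 1.00866 = 88.70964 u
Mass defect Δm = 88.70964 − 87.8848 = 0.82484 u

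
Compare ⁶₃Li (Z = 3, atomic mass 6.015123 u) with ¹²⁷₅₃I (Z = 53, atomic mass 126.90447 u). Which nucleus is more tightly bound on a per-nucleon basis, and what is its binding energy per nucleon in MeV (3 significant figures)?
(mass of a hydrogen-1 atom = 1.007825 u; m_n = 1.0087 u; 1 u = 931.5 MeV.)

⁶₃Li: Σm = 3(1.007825) + 3(1.0087) = 6.049575 u; Δm = 0.034452 u; E_B = 32.092 MeV; E_B/A = 5.349 MeV
¹²⁷₅₃I: Σm = 53(1.007825) + 74(1.0087) = 128.058525 u; Δm = 1.154055 u; E_B = 1075.0 MeV; E_B/A = 8.4646 MeV
¹²⁷₅₃I has the higher binding energy per nucleon, so it is the more tightly bound nucleus.

¹²⁷₅₃I; 8.46 MeV/nucleon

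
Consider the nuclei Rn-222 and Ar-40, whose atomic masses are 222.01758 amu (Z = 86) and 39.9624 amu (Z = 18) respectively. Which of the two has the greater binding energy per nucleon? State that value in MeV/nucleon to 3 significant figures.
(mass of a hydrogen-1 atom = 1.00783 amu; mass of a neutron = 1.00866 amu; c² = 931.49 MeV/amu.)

Rn-222: Σm = 86(1.00783) + 136(1.00866) = 223.85114 amu; Δm = 1.83356 amu; E_B = 1707.9 MeV; E_B/A = 7.693 MeV
Ar-40: Σm = 18(1.00783) + 22(1.00866) = 40.33146 amu; Δm = 0.36906 amu; E_B = 343.776 MeV; E_B/A = 8.594 MeV
Ar-40 has the higher binding energy per nucleon, so it is the more tightly bound nucleus.

Ar-40; 8.59 MeV/nucleon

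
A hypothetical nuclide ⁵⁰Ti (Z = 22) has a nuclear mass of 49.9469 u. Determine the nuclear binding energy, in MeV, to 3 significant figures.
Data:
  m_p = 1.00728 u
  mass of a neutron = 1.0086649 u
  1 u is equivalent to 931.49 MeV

425 MeV

With 22 protons and 28 neutrons (A = 50):
Mass of separated nucleons = 22(1.00728) + 28(1.0086649) = 22.16016 + 28.2426172 = 50.4027772 u
Δm = 50.4027772 − 49.9469 = 0.4558772 u
Converting to energy: 0.4558772 u × 931.49 MeV/u = 424.645 MeV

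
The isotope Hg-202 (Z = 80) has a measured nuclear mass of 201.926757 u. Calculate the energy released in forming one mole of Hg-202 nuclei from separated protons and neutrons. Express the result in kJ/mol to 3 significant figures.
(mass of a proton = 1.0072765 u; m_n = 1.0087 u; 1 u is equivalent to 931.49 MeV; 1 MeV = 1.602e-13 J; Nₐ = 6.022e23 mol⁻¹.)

Total constituent mass: 80 × 1.0072765 + 122 × 1.0087 = 203.6435200 u
Mass defect Δm = 203.6435200 − 201.926757 = 1.7167630 u
Binding energy = Δm·c² = 1.7167630 × 931.49 MeV/u = 1599.15 MeV
Per nucleus in joules: 1599.15 MeV × 1.602e-13 J/MeV = 2.5618e-10 J
Per mole: 2.5618e-10 J × 6.022e23 mol⁻¹ = 1.5427e+14 J/mol

1.54e+11 kJ/mol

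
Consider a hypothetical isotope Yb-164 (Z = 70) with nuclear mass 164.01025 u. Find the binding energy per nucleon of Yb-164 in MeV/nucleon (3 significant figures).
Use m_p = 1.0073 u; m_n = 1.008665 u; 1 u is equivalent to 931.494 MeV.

Z = 70, so N = A − Z = 164 − 70 = 94.
Σm = 70·m_p + 94·m_n = 70.5110 + 94.814510 = 165.325510 u
Mass defect Δm = 165.325510 − 164.01025 = 1.315260 u
Binding energy = Δm·c² = 1.315260 × 931.494 MeV/u = 1225.16 MeV
Dividing by A = 164 gives 7.470 MeV per nucleon.

7.47 MeV/nucleon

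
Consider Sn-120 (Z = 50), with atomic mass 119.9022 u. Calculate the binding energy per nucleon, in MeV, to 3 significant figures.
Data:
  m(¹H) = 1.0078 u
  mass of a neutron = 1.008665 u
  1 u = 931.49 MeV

8.49 MeV/nucleon

Total constituent mass: 50 × 1.0078 + 70 × 1.008665 = 120.996550 u
The mass defect is 120.996550 − 119.9022 = 1.094350 u.
Binding energy = Δm·c² = 1.094350 × 931.49 MeV/u = 1019.38 MeV
BE/A = 1019.38 MeV / 120 = 8.4948 MeV/nucleon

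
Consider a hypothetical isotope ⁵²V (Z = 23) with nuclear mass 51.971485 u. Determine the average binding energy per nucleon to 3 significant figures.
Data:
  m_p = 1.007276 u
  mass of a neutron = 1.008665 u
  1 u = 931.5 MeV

Mass of separated nucleons = 23(1.007276) + 29(1.008665) = 23.167348 + 29.251285 = 52.418633 u
The mass defect is 52.418633 − 51.971485 = 0.447148 u.
Binding energy = Δm·c² = 0.447148 × 931.5 MeV/u = 416.518 MeV
BE/A = 416.518 MeV / 52 = 8.010 MeV/nucleon

8.01 MeV/nucleon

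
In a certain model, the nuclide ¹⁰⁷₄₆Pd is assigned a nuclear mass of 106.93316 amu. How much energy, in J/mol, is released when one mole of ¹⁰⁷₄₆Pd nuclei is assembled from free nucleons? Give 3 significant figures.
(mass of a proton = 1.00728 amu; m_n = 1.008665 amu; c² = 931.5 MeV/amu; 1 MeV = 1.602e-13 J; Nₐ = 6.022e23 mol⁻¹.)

8.36e+13 J/mol

Total constituent mass: 46 × 1.00728 + 61 × 1.008665 = 107.863445 amu
Δm = 107.863445 − 106.93316 = 0.930285 amu
Binding energy = Δm·c² = 0.930285 × 931.5 MeV/amu = 866.560 MeV
Per nucleus in joules: 866.560 MeV × 1.602e-13 J/MeV = 1.3882e-10 J
Per mole: 1.3882e-10 J × 6.022e23 mol⁻¹ = 8.3597e+13 J/mol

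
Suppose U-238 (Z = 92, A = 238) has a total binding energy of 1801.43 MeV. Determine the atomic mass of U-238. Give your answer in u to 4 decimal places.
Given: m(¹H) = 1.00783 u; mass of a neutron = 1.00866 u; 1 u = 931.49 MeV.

Mass defect = 1801.43 MeV / (931.49 MeV/u) = 1.933923 u
Constituent mass = 92(1.00783) + 146(1.00866) = 239.98472 u
Atomic mass = 239.98472 − 1.933923 = 238.050797 u ≈ 238.0508 u (to 4 decimal places)

238.0508 u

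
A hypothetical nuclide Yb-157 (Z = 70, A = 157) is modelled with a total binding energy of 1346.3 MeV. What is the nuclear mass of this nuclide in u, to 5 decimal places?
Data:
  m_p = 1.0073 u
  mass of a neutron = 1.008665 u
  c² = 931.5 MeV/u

156.81955 u

Mass defect = 1346.3 MeV / (931.5 MeV/u) = 1.4453033 u
Constituent mass = 70(1.0073) + 87(1.008665) = 158.264855 u
Nuclear mass = 158.264855 − 1.4453033 = 156.8195517 u ≈ 156.81955 u (to 5 decimal places)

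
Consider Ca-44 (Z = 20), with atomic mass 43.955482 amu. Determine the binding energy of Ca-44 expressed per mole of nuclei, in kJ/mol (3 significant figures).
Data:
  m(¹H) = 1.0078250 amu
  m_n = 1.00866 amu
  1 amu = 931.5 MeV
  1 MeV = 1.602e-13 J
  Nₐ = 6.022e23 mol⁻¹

Mass of separated nucleons = 20(1.0078250) + 24(1.00866) = 20.1565000 + 24.20784 = 44.3643400 amu
Mass defect Δm = 44.3643400 − 43.955482 = 0.4088580 amu
Converting to energy: 0.4088580 amu × 931.5 MeV/amu = 380.851 MeV
Per nucleus in joules: 380.851 MeV × 1.602e-13 J/MeV = 6.1012e-11 J
Per mole: 6.1012e-11 J × 6.022e23 mol⁻¹ = 3.6741e+13 J/mol

3.67e+10 kJ/mol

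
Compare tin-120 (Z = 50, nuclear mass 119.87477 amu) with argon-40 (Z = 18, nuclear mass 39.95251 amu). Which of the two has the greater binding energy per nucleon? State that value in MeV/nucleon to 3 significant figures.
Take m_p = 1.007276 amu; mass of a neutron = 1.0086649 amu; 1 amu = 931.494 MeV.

tin-120: Σm = 50(1.007276) + 70(1.0086649) = 120.9703430 amu; Δm = 1.0955730 amu; E_B = 1020.5 MeV; E_B/A = 8.504 MeV
argon-40: Σm = 18(1.007276) + 22(1.0086649) = 40.3215958 amu; Δm = 0.3690858 amu; E_B = 343.80 MeV; E_B/A = 8.595 MeV
argon-40 has the higher binding energy per nucleon, so it is the more tightly bound nucleus.

argon-40; 8.60 MeV/nucleon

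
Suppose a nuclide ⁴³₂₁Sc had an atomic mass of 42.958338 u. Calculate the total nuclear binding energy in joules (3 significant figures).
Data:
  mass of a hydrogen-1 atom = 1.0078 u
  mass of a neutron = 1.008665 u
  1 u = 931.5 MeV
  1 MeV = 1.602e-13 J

5.91e-11 J

Σm = 21·m(¹H) + 22·m_n = 21.1638 + 22.190630 = 43.354430 u
The mass defect is 43.354430 − 42.958338 = 0.396092 u.
E_B = 0.396092 × 931.5 = 368.960 MeV
In joules: 368.960 MeV × 1.602e-13 J/MeV = 5.9107e-11 J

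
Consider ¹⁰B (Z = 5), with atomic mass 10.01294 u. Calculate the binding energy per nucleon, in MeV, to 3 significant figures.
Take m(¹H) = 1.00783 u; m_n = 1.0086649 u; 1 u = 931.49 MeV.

6.48 MeV/nucleon

Mass of separated nucleons = 5(1.00783) + 5(1.0086649) = 5.03915 + 5.0433245 = 10.0824745 u
Mass defect Δm = 10.0824745 − 10.01294 = 0.0695345 u
Converting to energy: 0.0695345 u × 931.49 MeV/u = 64.7707 MeV
Dividing by A = 10 gives 6.477 MeV per nucleon.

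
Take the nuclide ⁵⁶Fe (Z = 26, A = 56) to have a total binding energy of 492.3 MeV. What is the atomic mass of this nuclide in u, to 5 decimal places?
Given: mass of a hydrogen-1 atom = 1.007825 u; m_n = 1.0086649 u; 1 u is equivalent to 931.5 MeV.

55.93489 u

Mass defect = 492.3 MeV / (931.5 MeV/u) = 0.5285024 u
Constituent mass = 26(1.007825) + 30(1.0086649) = 56.4633970 u
Atomic mass = 56.4633970 − 0.5285024 = 55.9348946 u ≈ 55.93489 u (to 5 decimal places)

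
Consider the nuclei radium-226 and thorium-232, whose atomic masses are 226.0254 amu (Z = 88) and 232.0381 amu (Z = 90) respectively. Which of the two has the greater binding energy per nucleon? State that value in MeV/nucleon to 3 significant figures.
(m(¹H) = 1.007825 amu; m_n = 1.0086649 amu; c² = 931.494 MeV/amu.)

radium-226: Σm = 88(1.007825) + 138(1.0086649) = 227.8843562 amu; Δm = 1.8589562 amu; E_B = 1731.6 MeV; E_B/A = 7.662 MeV
thorium-232: Σm = 90(1.007825) + 142(1.0086649) = 233.9346658 amu; Δm = 1.8965658 amu; E_B = 1766.64 MeV; E_B/A = 7.6148 MeV
radium-226 has the higher binding energy per nucleon, so it is the more tightly bound nucleus.

radium-226; 7.66 MeV/nucleon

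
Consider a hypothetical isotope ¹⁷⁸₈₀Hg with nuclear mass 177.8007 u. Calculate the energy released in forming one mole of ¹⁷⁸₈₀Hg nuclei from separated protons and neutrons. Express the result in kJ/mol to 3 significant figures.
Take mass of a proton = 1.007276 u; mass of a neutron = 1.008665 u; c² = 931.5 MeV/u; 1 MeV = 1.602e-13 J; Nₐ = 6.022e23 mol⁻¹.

Total constituent mass: 80 × 1.007276 + 98 × 1.008665 = 179.431250 u
Mass defect Δm = 179.431250 − 177.8007 = 1.630550 u
E_B = 1.630550 × 931.5 = 1518.86 MeV
Per nucleus in joules: 1518.86 MeV × 1.602e-13 J/MeV = 2.4332e-10 J
Per mole: 2.4332e-10 J × 6.022e23 mol⁻¹ = 1.4653e+14 J/mol

1.47e+11 kJ/mol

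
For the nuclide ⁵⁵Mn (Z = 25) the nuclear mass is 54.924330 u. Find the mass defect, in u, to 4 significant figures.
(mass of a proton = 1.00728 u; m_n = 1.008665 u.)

0.5176 u

With 25 protons and 30 neutrons (A = 55):
Total constituent mass: 25 × 1.00728 + 30 × 1.008665 = 55.441950 u
Mass defect Δm = 55.441950 − 54.924330 = 0.517620 u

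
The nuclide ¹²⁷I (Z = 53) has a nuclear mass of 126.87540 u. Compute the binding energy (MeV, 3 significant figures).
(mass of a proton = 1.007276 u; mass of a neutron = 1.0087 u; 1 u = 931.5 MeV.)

Z = 53, so N = A − Z = 127 − 53 = 74.
Σm = 53·m_p + 74·m_n = 53.385628 + 74.6438 = 128.029428 u
Mass defect Δm = 128.029428 − 126.87540 = 1.154028 u
E_B = 1.154028 × 931.5 = 1074.98 MeV

1070 MeV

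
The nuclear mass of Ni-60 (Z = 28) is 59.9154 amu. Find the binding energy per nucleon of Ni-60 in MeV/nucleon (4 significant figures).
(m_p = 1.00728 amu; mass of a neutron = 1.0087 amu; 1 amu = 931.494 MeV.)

8.800 MeV/nucleon

Mass of separated nucleons = 28(1.00728) + 32(1.0087) = 28.20384 + 32.2784 = 60.48224 amu
The mass defect is 60.48224 − 59.9154 = 0.56684 amu.
E_B = 0.56684 × 931.494 = 528.008 MeV
Per nucleon: 528.008 / 60 = 8.800 MeV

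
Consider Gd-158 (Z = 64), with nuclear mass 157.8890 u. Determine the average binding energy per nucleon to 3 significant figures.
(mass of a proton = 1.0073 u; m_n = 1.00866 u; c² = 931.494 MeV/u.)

8.21 MeV/nucleon

Total constituent mass: 64 × 1.0073 + 94 × 1.00866 = 159.28124 u
Δm = 159.28124 − 157.8890 = 1.39224 u
Binding energy = Δm·c² = 1.39224 × 931.494 MeV/u = 1296.86 MeV
Per nucleon: 1296.86 / 158 = 8.208 MeV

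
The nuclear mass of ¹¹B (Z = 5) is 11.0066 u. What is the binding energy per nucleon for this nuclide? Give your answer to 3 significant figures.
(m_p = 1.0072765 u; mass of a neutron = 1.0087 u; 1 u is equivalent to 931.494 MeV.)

Total constituent mass: 5 × 1.0072765 + 6 × 1.0087 = 11.0885825 u
The mass defect is 11.0885825 − 11.0066 = 0.0819825 u.
Converting to energy: 0.0819825 u × 931.494 MeV/u = 76.3662 MeV
Per nucleon: 76.3662 / 11 = 6.942 MeV

6.94 MeV/nucleon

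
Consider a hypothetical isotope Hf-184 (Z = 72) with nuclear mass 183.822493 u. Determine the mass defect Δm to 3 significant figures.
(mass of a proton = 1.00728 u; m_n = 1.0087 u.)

1.68 u

Z = 72, so N = A − Z = 184 − 72 = 112.
Mass of separated nucleons = 72(1.00728) + 112(1.0087) = 72.52416 + 112.9744 = 185.49856 u
The mass defect is 185.49856 − 183.822493 = 1.676067 u.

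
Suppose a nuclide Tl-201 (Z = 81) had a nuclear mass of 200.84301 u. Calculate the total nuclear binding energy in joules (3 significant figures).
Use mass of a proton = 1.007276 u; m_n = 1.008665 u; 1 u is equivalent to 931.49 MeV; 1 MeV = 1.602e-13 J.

The nucleus contains 81 protons and 201 − 81 = 120 neutrons.
Σm = 81·m_p + 120·m_n = 81.589356 + 121.039800 = 202.629156 u
The mass defect is 202.629156 − 200.84301 = 1.786146 u.
Converting to energy: 1.786146 u × 931.49 MeV/u = 1663.78 MeV
In joules: 1663.78 MeV × 1.602e-13 J/MeV = 2.6654e-10 J

2.67e-10 J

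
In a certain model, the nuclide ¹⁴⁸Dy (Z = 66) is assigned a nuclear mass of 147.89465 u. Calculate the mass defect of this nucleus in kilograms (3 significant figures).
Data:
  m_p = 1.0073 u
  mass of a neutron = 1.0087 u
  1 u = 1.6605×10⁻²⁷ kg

2.16e-27 kg

The nucleus contains 66 protons and 148 − 66 = 82 neutrons.
Σm = 66·m_p + 82·m_n = 66.4818 + 82.7134 = 149.1952 u
Δm = 149.1952 − 147.89465 = 1.30055 u
In SI units: 1.30055 u × 1.6605×10⁻²⁷ kg/u = 2.1596e-27 kg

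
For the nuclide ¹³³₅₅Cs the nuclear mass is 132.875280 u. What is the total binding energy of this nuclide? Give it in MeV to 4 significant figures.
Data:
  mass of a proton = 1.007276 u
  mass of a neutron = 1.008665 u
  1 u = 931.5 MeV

Σm = 55·m_p + 78·m_n = 55.400180 + 78.675870 = 134.076050 u
Mass defect Δm = 134.076050 − 132.875280 = 1.200770 u
Converting to energy: 1.200770 u × 931.5 MeV/u = 1118.52 MeV

1119 MeV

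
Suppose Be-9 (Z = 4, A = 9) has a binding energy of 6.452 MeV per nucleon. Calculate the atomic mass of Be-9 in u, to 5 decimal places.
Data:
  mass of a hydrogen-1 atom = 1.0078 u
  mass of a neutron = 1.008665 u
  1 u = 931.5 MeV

9.01219 u

Total binding energy = 9 × 6.452 = 58.068 MeV
Mass defect = 58.068 MeV / (931.5 MeV/u) = 0.0623382 u
Constituent mass = 4(1.0078) + 5(1.008665) = 9.074525 u
Atomic mass = 9.074525 − 0.0623382 = 9.0121868 u ≈ 9.01219 u (to 5 decimal places)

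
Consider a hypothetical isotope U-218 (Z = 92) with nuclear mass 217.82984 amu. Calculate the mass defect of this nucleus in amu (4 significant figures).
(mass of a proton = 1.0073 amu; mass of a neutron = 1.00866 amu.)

Z = 92, so N = A − Z = 218 − 92 = 126.
Mass of separated nucleons = 92(1.0073) + 126(1.00866) = 92.6716 + 127.09116 = 219.76276 amu
Δm = 219.76276 − 217.82984 = 1.93292 amu

1.933 amu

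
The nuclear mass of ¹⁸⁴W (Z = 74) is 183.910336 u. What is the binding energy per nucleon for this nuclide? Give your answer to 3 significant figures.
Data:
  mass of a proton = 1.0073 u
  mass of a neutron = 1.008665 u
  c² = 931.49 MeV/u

8.01 MeV/nucleon

The nucleus contains 74 protons and 184 − 74 = 110 neutrons.
Mass of separated nucleons = 74(1.0073) + 110(1.008665) = 74.5402 + 110.953150 = 185.493350 u
Mass defect Δm = 185.493350 − 183.910336 = 1.583014 u
E_B = 1.583014 × 931.49 = 1474.56 MeV
Dividing by A = 184 gives 8.014 MeV per nucleon.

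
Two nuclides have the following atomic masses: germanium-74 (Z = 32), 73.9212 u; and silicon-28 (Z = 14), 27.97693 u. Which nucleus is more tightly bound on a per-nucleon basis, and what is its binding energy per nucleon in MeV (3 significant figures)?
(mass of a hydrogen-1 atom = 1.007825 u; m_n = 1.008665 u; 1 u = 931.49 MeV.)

germanium-74; 8.72 MeV/nucleon

germanium-74: Σm = 32(1.007825) + 42(1.008665) = 74.614330 u; Δm = 0.693130 u; E_B = 645.64 MeV; E_B/A = 8.7249 MeV
silicon-28: Σm = 14(1.007825) + 14(1.008665) = 28.230860 u; Δm = 0.253930 u; E_B = 236.53 MeV; E_B/A = 8.448 MeV
germanium-74 has the higher binding energy per nucleon, so it is the more tightly bound nucleus.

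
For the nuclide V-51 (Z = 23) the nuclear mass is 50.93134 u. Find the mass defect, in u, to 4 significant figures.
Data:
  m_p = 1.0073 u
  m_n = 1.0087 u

Z = 23, so N = A − Z = 51 − 23 = 28.
Total constituent mass: 23 × 1.0073 + 28 × 1.0087 = 51.4115 u
Mass defect Δm = 51.4115 − 50.93134 = 0.48016 u

0.4802 u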